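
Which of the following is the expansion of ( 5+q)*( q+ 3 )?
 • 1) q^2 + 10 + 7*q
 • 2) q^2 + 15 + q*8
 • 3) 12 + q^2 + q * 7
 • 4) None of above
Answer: 2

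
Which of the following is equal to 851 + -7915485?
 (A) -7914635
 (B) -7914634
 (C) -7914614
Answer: B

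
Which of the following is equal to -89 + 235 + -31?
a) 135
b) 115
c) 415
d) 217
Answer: b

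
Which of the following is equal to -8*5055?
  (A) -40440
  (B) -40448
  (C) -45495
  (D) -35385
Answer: A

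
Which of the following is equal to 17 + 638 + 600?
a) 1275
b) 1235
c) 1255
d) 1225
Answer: c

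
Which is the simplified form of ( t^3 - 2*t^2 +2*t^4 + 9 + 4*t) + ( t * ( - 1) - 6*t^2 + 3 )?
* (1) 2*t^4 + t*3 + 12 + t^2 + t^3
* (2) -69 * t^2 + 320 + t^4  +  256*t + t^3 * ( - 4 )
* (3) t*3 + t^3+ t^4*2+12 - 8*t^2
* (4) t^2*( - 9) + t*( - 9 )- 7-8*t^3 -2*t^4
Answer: 3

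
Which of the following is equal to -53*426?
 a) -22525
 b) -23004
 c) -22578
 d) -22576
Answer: c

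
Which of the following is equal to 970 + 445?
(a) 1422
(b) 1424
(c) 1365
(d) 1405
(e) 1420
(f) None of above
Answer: f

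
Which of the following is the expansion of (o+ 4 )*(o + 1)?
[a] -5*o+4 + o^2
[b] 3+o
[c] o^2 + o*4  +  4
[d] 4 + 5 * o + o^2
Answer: d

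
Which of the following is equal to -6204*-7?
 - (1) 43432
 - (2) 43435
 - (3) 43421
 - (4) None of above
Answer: 4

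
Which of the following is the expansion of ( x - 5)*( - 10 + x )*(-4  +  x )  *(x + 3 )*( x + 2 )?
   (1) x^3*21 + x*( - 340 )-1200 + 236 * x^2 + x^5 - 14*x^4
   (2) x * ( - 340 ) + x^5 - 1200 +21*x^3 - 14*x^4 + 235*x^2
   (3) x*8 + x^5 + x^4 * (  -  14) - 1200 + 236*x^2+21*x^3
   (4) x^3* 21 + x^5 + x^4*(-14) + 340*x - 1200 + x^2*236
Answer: 1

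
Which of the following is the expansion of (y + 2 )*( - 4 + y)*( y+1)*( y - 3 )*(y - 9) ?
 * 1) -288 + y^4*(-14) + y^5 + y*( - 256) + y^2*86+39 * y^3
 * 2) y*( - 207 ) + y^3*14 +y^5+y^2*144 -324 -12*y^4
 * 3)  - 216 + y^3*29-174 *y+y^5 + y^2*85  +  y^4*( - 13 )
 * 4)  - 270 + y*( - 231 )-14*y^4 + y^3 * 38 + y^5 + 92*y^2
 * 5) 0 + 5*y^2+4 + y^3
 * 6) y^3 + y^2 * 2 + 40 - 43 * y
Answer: 3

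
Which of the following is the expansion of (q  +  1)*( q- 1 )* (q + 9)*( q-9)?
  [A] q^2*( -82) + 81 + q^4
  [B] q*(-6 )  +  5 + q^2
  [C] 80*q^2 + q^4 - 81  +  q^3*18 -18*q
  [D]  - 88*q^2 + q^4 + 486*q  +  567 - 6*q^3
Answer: A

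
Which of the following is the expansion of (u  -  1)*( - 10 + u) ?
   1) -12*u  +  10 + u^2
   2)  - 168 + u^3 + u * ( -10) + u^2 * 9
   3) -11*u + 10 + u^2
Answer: 3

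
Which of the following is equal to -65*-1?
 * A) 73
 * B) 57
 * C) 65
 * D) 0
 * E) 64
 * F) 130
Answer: C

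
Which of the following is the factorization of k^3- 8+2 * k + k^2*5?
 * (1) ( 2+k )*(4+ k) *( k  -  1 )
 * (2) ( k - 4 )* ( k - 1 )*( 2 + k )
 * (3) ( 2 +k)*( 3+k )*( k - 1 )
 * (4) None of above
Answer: 1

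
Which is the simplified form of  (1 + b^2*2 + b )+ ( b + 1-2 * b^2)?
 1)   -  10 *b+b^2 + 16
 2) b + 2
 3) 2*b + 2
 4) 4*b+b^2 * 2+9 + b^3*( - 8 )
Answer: 3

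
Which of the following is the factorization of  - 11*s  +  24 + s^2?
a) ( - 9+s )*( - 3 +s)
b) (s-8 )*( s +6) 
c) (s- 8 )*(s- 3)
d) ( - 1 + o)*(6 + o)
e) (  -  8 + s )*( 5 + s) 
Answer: c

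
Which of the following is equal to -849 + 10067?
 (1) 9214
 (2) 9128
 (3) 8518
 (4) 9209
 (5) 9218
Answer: 5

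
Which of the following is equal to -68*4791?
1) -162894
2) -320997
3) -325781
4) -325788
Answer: 4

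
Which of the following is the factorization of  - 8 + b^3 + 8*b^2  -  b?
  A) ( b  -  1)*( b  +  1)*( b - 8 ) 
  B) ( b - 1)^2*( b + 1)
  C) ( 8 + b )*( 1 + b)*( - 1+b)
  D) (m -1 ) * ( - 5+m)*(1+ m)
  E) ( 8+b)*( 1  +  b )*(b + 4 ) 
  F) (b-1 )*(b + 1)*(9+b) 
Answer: C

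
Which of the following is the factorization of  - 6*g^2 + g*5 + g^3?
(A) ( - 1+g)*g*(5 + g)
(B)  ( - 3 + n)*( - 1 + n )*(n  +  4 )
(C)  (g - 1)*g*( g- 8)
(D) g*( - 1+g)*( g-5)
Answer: D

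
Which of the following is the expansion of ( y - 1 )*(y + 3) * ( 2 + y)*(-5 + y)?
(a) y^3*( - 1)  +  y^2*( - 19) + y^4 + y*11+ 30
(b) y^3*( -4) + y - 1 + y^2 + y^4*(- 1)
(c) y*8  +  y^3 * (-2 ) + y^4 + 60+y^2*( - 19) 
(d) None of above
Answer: d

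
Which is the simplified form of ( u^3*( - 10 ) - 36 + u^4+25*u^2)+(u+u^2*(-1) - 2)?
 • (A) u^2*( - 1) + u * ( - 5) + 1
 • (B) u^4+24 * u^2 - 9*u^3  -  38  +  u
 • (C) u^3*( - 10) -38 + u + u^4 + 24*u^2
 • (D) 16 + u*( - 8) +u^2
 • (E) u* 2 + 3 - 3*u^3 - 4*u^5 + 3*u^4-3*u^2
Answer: C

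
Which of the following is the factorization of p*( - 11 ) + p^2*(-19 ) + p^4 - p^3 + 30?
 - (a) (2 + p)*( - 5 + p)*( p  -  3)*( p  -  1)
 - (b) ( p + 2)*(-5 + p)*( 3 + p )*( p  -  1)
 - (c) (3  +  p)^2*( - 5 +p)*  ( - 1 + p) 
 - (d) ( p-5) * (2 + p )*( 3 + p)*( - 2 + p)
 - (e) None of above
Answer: b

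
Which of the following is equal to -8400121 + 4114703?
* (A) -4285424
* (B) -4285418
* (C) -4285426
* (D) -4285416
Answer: B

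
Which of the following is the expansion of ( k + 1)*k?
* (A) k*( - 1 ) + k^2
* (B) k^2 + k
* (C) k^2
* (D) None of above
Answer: B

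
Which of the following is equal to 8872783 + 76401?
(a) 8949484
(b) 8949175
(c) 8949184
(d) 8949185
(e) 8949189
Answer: c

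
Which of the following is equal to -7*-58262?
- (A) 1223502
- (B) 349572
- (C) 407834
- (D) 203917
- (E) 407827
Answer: C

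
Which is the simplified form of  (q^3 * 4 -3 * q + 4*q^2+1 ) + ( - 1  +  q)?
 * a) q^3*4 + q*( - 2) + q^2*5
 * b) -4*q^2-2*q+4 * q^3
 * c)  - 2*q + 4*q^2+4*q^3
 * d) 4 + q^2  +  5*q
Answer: c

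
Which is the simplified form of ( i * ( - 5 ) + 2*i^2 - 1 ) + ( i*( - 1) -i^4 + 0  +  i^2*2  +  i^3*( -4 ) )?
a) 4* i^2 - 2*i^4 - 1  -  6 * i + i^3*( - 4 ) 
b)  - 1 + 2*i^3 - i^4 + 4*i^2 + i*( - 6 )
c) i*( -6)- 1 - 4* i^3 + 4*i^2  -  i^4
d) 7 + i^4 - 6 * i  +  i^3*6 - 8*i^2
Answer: c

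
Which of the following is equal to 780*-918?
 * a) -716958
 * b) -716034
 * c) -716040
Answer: c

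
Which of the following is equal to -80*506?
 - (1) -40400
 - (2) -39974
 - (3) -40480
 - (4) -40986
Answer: 3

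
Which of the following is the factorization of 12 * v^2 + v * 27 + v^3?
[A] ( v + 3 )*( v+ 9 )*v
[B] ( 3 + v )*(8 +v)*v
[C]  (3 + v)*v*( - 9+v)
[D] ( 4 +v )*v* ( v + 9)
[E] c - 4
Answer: A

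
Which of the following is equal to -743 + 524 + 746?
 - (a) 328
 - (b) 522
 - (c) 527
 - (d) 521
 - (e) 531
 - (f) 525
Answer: c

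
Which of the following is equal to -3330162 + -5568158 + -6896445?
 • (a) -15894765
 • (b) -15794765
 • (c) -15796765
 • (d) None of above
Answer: b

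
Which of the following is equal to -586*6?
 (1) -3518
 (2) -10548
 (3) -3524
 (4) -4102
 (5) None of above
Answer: 5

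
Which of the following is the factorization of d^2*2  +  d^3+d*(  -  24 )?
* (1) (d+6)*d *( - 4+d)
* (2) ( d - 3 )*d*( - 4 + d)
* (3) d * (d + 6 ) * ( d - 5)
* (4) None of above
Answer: 1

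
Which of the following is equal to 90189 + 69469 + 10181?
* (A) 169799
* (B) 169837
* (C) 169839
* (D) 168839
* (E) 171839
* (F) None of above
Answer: C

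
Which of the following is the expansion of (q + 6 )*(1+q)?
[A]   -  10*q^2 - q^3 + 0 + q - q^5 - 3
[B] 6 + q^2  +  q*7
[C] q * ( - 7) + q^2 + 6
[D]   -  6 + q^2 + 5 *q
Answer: B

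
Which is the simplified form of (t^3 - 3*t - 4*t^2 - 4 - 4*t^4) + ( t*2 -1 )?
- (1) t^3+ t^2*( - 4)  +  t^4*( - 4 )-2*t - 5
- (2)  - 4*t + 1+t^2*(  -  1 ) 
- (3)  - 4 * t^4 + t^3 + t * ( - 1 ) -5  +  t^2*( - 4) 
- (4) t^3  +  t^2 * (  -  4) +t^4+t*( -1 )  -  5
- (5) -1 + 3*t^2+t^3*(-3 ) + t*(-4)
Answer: 3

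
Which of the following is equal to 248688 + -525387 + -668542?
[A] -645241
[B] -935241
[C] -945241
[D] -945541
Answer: C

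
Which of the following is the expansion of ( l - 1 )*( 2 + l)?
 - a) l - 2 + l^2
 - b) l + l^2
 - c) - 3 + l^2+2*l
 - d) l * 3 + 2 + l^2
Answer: a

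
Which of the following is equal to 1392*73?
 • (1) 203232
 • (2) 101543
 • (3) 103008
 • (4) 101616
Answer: 4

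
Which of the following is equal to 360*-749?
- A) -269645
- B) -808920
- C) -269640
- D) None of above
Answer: C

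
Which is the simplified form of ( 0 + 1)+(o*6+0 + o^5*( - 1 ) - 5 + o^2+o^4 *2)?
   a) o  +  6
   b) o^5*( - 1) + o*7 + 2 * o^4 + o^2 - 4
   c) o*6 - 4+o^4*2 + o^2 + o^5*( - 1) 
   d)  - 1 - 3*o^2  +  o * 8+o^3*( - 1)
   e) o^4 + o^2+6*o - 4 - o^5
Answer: c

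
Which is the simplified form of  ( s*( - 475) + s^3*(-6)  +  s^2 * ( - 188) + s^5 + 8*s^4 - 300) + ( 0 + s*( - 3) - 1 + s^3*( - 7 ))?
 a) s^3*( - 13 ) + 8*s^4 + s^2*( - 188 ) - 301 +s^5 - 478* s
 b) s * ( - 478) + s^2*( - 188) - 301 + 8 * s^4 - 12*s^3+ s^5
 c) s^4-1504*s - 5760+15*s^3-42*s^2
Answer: a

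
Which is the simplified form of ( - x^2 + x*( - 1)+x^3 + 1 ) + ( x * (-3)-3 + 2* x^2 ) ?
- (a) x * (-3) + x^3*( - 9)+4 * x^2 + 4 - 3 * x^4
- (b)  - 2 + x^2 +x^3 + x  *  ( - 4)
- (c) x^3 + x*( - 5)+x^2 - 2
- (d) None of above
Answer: b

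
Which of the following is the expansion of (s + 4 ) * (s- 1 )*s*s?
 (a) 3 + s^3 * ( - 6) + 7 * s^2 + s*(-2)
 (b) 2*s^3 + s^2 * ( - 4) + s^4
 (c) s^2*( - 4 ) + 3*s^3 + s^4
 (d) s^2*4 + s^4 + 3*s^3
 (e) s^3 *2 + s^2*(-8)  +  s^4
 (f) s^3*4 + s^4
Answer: c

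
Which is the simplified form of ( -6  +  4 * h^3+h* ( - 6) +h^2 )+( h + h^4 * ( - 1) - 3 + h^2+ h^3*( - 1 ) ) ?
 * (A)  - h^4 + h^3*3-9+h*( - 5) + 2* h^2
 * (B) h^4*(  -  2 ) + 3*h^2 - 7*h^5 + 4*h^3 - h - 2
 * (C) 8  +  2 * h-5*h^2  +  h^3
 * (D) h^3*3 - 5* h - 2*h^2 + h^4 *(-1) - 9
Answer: A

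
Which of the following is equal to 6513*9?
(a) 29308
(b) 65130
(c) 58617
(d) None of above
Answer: c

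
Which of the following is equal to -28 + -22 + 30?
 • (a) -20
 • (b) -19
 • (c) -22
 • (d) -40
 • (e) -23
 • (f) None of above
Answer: a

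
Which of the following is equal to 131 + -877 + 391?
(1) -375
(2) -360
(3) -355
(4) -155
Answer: 3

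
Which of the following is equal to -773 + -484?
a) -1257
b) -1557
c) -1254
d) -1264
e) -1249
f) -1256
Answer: a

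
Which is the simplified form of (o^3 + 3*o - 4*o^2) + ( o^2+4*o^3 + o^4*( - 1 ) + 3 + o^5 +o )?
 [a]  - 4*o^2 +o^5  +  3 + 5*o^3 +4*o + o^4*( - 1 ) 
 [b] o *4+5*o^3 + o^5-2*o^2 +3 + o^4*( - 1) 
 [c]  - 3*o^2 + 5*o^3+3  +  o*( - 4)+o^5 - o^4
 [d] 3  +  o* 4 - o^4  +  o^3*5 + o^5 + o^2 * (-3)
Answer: d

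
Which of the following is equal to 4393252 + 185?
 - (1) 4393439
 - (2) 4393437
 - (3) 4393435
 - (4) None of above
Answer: 2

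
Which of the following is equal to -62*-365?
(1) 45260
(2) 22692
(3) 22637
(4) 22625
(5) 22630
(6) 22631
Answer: 5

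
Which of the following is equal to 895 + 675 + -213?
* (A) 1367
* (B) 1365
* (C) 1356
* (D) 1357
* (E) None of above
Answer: D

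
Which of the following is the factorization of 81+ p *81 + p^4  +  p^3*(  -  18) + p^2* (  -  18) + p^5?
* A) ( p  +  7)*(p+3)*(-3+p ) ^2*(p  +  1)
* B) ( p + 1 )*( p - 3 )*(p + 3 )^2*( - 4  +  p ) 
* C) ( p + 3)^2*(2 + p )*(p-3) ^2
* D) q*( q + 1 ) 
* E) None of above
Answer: E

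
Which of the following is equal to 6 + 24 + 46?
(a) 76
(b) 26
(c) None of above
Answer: a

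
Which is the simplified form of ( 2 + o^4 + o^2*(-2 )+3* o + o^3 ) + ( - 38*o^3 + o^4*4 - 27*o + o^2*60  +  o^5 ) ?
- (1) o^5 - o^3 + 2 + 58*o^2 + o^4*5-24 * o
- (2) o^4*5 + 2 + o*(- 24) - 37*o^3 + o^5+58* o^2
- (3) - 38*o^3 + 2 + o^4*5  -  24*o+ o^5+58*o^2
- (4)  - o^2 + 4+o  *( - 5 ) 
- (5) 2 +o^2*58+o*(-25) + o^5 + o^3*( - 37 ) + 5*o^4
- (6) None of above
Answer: 2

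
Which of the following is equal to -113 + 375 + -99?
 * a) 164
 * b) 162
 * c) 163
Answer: c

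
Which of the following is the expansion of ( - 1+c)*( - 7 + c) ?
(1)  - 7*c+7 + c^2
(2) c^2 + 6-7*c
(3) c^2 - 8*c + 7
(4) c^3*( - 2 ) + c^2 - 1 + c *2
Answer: 3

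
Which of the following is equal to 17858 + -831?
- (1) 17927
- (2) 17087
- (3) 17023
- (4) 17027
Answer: 4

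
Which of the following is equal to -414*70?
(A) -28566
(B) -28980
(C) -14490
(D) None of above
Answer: B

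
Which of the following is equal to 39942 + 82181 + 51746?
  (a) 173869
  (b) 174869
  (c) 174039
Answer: a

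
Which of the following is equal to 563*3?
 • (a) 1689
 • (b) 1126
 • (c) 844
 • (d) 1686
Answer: a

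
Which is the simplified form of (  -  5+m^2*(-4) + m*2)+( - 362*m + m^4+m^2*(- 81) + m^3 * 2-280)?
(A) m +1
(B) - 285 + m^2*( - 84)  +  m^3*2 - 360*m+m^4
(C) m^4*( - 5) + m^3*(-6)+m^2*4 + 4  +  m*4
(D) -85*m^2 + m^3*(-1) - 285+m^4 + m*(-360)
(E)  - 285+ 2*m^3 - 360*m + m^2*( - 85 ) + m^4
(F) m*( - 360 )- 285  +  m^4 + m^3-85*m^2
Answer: E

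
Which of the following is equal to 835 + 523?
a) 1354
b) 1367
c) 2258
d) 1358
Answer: d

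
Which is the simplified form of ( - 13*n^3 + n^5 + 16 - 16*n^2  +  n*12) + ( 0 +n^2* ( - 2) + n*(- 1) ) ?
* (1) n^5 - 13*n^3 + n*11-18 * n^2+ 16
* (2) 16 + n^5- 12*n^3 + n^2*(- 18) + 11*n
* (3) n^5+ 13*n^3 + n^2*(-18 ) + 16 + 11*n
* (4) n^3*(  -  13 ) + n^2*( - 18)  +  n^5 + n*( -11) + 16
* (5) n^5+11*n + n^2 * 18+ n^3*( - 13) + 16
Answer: 1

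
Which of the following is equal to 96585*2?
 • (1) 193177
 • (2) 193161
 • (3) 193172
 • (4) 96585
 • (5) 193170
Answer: 5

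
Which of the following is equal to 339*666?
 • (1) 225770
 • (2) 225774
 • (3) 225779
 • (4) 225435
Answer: 2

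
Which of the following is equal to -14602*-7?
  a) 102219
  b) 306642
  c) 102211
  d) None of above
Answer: d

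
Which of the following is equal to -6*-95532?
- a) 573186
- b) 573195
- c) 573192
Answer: c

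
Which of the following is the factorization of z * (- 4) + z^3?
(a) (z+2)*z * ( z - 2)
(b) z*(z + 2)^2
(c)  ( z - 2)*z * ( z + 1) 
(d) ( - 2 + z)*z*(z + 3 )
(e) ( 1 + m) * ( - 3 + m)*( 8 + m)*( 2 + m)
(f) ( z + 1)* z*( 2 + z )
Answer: a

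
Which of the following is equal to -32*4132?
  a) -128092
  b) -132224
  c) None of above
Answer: b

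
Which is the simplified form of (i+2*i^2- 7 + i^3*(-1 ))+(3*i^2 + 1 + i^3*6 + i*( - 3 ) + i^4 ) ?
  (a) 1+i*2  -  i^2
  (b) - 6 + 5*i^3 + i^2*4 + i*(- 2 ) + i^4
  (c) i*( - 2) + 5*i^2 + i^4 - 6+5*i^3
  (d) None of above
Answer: c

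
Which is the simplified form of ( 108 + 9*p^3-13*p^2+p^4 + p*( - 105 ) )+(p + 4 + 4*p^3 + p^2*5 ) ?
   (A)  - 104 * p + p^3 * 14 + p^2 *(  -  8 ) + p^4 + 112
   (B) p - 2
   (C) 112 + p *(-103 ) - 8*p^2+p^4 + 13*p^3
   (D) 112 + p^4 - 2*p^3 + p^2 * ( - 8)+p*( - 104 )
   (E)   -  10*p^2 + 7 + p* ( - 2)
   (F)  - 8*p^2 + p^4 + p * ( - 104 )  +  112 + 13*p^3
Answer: F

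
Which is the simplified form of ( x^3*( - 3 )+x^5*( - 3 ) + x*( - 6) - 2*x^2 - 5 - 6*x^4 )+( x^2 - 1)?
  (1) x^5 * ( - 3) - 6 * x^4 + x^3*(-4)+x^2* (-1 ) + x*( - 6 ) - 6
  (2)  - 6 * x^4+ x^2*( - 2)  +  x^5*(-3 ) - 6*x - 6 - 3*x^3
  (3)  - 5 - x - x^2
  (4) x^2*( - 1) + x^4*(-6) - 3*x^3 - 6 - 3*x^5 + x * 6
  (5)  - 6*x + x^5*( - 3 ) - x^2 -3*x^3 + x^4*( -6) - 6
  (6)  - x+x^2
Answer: 5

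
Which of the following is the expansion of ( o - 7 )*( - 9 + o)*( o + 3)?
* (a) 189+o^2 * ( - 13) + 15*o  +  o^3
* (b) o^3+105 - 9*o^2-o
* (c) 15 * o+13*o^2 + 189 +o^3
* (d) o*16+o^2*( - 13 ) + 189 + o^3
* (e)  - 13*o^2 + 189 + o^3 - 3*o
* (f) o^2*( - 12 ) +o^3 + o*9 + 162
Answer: a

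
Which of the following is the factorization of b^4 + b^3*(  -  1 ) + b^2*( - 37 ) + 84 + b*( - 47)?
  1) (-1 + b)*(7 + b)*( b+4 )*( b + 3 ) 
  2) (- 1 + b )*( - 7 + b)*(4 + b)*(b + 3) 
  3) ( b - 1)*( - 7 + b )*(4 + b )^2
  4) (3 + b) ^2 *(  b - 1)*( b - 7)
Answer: 2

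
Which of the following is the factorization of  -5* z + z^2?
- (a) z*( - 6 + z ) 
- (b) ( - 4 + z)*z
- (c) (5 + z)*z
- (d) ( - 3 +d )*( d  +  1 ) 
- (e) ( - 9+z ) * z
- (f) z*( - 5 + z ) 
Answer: f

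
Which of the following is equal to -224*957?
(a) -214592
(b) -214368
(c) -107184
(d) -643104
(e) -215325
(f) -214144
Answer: b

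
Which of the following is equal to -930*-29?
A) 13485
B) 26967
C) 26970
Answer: C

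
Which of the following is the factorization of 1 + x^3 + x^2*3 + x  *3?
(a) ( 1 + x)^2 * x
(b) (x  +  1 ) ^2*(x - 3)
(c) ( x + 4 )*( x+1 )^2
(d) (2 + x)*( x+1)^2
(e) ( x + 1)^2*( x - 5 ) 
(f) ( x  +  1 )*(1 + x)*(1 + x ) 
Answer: f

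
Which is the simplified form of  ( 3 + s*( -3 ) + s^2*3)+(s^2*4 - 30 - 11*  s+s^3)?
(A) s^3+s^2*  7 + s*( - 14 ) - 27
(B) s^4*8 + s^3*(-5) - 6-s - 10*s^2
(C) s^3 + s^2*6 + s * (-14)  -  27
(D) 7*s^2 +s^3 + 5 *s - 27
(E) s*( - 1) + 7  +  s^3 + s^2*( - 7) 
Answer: A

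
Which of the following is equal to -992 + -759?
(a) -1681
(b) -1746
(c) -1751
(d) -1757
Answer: c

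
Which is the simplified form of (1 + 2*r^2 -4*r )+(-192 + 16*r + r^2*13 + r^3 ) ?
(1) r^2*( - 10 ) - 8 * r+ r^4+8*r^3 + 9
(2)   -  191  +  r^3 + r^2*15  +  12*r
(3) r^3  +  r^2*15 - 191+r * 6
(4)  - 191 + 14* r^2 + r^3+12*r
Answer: 2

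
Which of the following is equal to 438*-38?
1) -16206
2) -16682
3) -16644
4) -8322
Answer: 3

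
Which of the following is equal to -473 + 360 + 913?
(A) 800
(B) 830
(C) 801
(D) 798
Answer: A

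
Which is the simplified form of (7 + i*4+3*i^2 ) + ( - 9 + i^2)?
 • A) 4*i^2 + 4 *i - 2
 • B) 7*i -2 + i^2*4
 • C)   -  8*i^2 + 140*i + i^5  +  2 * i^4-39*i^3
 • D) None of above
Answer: A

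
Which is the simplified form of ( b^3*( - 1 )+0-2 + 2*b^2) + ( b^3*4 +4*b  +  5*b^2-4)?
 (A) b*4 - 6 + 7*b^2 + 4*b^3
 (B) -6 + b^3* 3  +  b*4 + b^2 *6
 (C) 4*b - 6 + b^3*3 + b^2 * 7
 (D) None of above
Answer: C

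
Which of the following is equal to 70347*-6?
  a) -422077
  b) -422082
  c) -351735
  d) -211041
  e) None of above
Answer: b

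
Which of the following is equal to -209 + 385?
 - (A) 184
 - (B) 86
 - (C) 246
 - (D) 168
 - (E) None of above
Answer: E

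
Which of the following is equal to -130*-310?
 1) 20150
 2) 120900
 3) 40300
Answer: 3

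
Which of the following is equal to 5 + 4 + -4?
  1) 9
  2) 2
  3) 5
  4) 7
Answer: 3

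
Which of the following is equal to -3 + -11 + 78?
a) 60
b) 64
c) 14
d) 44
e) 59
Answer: b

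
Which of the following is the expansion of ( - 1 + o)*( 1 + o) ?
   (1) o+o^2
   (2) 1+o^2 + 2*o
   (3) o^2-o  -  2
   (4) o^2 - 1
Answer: 4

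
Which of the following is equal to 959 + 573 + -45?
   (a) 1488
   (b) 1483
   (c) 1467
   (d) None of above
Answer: d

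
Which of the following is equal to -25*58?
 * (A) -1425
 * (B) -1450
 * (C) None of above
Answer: B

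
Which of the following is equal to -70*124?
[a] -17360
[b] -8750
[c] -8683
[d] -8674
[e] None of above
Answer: e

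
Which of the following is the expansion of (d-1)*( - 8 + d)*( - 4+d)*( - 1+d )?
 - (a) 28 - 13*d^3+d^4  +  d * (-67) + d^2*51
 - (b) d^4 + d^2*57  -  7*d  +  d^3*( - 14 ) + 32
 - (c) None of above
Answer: c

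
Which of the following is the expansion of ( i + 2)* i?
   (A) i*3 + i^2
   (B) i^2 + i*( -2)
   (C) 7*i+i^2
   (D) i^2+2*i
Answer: D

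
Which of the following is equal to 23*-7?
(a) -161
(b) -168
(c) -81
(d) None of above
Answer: a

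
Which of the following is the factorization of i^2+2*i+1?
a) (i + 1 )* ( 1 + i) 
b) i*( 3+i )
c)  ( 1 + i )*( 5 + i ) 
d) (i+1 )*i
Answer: a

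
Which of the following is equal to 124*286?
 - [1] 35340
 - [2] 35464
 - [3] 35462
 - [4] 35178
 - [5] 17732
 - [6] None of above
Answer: 2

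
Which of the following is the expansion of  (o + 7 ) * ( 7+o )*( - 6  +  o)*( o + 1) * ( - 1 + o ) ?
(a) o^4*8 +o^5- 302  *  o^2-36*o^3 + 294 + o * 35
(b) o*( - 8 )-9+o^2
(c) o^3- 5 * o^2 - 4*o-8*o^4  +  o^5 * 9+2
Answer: a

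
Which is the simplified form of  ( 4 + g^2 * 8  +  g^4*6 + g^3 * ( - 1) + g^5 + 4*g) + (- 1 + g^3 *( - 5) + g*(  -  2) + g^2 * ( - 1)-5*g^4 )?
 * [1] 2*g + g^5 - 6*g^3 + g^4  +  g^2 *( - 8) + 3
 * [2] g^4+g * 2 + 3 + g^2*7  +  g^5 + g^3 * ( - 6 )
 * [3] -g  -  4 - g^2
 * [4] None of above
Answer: 2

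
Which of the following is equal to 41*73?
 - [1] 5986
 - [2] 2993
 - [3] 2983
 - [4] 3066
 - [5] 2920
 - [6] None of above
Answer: 2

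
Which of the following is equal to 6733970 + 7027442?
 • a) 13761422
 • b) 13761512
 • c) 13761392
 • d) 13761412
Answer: d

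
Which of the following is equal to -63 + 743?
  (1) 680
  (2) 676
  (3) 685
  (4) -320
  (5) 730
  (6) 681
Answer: 1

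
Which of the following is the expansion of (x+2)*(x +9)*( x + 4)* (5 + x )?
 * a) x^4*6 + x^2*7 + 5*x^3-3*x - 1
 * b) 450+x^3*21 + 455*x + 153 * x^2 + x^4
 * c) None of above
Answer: c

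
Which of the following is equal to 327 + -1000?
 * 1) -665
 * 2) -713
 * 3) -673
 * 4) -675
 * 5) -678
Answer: 3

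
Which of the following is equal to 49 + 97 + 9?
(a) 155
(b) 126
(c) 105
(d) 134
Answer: a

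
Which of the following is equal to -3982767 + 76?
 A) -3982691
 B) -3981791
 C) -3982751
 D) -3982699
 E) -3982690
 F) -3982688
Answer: A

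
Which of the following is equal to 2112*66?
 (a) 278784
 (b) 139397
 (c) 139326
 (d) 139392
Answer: d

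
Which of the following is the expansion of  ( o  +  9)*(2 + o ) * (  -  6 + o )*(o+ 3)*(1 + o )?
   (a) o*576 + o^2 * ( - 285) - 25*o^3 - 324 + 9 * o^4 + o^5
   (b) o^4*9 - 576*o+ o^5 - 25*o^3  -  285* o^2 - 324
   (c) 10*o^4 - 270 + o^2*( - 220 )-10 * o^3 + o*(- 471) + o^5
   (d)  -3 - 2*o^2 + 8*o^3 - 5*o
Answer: b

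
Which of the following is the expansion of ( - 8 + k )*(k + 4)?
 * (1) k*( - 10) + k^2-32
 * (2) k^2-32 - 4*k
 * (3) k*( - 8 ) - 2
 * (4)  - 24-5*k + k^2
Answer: 2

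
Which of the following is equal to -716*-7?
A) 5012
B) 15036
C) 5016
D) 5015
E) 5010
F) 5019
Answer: A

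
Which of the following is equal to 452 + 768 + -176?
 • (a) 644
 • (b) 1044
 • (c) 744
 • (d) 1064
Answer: b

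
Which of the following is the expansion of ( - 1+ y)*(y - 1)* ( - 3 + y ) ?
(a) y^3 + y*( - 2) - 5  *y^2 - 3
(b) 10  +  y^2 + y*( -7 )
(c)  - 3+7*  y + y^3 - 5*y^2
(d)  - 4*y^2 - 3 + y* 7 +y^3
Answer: c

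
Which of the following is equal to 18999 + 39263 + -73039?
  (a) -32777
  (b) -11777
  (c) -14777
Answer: c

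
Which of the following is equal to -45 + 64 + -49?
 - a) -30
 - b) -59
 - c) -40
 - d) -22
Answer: a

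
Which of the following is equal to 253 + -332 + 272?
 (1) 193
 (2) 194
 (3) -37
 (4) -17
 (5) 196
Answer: 1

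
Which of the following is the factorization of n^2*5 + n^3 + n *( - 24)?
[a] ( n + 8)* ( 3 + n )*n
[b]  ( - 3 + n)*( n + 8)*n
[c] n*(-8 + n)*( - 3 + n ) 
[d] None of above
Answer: b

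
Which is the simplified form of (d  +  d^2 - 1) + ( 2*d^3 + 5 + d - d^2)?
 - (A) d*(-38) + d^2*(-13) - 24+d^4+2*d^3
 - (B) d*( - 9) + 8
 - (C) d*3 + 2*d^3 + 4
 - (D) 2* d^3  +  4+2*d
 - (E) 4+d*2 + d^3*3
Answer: D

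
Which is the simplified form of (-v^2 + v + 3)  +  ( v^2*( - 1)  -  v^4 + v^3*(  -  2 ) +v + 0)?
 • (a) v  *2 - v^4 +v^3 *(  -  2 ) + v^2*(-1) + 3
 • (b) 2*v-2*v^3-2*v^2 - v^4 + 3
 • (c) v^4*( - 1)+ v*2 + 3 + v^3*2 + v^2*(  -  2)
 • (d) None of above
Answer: b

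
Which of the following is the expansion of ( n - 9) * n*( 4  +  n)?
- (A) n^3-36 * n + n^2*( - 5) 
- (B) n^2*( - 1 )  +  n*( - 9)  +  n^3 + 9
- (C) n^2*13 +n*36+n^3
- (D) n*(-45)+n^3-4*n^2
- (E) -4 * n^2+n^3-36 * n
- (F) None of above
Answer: A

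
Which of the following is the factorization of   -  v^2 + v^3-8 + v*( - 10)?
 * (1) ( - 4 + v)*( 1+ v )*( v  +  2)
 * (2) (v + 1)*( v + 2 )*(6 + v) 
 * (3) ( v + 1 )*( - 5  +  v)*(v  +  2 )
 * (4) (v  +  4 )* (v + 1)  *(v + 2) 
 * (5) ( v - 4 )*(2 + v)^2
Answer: 1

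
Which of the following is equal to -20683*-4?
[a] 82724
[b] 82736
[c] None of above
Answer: c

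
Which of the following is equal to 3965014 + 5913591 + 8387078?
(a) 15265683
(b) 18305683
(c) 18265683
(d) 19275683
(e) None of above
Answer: c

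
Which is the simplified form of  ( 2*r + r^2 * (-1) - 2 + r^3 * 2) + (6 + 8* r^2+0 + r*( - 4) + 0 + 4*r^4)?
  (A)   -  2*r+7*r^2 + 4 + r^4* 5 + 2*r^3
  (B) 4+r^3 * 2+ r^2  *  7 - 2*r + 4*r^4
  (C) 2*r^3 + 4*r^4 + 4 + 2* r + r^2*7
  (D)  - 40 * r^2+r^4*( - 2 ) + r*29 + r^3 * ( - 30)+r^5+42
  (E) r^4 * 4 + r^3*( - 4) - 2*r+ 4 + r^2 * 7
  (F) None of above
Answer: B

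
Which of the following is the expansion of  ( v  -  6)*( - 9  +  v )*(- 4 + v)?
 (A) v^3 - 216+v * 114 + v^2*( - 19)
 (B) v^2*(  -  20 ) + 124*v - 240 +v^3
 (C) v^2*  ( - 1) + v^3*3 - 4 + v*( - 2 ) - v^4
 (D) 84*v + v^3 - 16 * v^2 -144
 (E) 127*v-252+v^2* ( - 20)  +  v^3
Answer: A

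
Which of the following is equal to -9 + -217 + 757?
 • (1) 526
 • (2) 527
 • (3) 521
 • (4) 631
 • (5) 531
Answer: 5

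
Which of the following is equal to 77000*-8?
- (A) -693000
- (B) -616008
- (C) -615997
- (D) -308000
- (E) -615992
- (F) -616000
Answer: F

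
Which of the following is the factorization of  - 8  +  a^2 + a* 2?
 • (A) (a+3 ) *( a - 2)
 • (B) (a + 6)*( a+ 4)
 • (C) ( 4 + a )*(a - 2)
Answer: C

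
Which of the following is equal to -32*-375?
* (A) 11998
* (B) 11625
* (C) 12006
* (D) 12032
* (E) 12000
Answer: E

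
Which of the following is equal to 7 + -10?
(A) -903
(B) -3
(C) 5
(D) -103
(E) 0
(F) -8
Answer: B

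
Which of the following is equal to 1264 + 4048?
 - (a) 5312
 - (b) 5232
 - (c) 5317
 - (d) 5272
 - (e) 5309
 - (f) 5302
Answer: a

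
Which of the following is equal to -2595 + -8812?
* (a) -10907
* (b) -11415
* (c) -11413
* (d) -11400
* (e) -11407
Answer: e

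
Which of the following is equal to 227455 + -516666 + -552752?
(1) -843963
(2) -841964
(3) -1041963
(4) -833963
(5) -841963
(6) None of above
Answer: 5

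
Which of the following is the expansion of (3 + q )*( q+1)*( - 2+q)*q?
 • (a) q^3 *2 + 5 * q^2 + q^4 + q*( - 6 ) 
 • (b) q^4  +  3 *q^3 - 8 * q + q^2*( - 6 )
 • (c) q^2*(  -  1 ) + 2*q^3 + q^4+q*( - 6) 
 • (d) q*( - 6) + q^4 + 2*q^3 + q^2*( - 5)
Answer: d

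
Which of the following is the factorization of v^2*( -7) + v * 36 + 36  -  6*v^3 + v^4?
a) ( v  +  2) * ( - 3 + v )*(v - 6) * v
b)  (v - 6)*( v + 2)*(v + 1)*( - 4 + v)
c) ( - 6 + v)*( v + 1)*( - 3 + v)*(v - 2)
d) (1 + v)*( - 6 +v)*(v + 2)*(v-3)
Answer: d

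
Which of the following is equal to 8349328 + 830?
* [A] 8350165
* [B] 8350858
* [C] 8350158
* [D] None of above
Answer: C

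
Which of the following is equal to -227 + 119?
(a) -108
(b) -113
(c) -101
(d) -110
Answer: a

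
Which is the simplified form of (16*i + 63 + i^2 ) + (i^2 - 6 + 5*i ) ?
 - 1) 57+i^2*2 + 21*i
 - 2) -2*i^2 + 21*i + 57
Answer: 1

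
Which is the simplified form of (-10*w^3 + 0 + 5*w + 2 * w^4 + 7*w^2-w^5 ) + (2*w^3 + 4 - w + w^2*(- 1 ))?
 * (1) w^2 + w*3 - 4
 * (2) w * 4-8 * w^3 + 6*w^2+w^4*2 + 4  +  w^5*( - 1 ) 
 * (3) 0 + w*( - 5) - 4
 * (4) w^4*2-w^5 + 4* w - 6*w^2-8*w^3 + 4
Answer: 2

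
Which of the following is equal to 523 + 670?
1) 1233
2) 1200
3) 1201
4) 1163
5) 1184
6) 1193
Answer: 6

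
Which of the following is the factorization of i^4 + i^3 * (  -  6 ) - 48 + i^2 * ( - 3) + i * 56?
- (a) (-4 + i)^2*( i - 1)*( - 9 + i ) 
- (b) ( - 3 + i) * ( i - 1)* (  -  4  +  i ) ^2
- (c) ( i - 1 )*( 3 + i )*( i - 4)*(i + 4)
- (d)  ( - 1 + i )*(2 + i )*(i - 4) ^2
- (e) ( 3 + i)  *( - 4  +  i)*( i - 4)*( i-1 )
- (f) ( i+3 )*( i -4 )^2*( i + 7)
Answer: e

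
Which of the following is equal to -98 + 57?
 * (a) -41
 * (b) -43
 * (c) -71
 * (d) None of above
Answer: a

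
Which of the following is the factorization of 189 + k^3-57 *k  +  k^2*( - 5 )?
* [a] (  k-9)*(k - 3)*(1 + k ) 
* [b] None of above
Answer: b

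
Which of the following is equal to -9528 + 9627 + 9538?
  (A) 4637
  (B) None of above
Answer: B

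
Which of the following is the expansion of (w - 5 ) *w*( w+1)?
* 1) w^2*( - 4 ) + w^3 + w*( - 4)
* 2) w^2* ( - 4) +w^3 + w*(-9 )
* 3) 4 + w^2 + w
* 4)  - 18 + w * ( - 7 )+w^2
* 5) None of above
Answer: 5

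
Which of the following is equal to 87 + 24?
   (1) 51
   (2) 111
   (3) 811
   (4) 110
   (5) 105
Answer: 2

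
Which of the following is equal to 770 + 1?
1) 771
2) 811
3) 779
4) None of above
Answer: 1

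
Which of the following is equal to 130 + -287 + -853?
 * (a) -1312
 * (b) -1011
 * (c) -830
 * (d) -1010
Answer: d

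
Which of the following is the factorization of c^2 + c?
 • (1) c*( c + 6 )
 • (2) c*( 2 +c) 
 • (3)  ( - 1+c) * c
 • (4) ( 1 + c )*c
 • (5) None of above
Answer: 4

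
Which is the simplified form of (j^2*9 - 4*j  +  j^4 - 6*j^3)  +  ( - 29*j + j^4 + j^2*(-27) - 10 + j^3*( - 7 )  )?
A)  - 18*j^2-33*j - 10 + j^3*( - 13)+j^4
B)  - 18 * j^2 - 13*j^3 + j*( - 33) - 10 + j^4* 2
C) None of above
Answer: B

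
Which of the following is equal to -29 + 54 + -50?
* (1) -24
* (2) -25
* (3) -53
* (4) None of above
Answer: 2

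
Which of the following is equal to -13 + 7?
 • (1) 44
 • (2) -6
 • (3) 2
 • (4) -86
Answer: 2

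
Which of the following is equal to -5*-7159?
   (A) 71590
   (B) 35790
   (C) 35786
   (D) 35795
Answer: D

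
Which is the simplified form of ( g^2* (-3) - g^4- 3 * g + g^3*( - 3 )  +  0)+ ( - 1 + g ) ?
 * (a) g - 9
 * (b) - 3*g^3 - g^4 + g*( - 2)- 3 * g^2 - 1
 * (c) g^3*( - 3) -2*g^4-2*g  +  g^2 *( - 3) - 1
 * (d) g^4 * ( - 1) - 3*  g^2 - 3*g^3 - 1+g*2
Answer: b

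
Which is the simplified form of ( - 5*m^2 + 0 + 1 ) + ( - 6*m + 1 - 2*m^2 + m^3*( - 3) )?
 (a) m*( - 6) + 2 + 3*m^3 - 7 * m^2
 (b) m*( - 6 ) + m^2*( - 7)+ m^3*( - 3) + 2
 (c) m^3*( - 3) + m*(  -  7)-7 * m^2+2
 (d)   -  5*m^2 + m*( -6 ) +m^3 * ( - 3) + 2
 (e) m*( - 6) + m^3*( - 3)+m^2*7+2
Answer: b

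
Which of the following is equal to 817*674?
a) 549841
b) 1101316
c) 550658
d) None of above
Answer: c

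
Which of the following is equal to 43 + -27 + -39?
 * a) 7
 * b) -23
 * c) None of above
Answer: b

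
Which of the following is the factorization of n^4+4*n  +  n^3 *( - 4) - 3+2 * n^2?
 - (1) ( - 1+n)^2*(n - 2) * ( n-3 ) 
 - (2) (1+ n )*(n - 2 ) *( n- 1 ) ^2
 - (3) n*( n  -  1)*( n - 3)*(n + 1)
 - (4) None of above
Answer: 4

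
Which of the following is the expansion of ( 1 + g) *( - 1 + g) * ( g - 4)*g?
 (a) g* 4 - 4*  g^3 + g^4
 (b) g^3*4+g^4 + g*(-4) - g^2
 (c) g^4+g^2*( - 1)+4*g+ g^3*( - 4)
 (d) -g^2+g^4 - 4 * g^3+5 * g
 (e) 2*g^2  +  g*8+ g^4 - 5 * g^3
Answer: c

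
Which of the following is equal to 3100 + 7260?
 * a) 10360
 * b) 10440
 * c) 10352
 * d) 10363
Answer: a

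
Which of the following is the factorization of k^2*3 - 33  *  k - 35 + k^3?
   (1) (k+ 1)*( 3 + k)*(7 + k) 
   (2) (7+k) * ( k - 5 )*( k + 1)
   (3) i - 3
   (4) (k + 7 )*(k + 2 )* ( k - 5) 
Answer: 2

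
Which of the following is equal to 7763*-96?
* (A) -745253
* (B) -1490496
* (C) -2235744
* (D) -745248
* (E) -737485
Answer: D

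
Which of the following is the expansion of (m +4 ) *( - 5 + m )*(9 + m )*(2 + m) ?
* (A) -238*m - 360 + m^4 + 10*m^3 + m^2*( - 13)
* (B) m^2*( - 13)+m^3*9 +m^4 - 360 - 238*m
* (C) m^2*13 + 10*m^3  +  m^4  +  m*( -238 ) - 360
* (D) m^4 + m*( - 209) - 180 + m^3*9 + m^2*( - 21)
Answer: A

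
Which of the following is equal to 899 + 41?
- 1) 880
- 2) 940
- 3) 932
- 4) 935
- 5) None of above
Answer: 2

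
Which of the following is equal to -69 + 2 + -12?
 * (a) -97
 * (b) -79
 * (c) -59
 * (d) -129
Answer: b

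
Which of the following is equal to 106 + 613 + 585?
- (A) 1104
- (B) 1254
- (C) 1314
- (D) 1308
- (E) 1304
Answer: E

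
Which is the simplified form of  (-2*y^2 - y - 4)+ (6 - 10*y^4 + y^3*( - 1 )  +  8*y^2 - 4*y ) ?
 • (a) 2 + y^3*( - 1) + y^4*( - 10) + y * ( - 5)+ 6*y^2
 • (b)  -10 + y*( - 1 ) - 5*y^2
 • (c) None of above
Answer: a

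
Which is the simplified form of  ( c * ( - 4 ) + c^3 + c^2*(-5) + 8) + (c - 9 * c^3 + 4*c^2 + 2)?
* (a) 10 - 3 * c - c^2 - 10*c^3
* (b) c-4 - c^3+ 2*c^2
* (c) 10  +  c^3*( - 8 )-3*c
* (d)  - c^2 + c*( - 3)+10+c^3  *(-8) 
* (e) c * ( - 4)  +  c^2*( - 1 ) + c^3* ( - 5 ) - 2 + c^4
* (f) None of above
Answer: d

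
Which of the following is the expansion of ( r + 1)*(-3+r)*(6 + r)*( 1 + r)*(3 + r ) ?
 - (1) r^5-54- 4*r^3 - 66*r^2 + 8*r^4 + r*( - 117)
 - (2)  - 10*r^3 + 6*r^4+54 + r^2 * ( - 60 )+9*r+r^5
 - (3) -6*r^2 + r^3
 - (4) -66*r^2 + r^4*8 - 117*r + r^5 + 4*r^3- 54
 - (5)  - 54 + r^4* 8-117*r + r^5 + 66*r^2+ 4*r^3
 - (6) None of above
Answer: 4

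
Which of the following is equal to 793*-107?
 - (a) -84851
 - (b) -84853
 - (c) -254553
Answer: a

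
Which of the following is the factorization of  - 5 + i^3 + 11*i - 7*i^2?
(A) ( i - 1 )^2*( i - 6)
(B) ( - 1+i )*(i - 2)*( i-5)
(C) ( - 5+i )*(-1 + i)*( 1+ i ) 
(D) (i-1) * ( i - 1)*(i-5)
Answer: D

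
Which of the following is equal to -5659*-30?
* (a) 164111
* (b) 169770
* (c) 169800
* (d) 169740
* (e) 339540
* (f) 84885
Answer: b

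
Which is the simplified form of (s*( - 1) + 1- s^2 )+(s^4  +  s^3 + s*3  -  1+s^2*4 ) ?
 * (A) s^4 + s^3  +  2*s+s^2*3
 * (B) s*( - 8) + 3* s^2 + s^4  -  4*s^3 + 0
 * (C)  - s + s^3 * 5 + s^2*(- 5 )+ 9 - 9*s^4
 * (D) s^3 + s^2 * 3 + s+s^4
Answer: A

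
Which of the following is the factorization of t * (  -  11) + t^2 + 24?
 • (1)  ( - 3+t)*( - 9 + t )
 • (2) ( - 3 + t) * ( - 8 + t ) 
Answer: 2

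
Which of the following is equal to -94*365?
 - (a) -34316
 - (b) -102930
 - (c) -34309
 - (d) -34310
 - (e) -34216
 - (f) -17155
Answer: d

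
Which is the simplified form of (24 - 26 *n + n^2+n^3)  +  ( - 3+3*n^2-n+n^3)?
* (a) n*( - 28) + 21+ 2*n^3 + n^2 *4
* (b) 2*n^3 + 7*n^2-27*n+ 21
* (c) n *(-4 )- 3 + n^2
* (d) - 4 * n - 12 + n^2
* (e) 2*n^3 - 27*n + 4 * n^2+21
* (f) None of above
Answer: e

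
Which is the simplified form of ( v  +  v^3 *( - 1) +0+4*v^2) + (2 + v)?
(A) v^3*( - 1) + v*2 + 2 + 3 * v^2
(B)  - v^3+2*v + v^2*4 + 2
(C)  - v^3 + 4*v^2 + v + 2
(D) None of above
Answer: B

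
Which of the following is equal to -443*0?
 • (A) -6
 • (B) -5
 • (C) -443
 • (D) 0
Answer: D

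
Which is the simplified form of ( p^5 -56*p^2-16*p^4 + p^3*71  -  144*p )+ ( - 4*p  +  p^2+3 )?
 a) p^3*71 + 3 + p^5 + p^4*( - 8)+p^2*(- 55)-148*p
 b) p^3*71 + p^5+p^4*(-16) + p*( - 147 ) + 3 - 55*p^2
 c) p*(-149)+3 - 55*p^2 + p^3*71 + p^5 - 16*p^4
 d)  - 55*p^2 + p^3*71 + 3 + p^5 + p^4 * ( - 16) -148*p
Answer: d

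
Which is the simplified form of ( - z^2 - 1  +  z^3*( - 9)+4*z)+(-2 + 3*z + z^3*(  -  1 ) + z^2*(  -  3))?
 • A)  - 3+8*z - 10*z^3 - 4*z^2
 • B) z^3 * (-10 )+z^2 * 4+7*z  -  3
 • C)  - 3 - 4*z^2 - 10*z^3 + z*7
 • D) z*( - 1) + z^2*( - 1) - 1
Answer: C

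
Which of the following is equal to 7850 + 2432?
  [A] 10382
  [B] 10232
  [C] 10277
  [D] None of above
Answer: D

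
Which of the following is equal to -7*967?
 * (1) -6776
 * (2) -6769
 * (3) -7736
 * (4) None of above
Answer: 2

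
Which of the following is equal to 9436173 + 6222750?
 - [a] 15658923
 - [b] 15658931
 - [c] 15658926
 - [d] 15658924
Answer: a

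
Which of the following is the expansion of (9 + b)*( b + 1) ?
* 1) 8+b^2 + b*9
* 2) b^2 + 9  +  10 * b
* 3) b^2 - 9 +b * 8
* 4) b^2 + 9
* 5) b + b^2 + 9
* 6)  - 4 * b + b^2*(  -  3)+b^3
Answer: 2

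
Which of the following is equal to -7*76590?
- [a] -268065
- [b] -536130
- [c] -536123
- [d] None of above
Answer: b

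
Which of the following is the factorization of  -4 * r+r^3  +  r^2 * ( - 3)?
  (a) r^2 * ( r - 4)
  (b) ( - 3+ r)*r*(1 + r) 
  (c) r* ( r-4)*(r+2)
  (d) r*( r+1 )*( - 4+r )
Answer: d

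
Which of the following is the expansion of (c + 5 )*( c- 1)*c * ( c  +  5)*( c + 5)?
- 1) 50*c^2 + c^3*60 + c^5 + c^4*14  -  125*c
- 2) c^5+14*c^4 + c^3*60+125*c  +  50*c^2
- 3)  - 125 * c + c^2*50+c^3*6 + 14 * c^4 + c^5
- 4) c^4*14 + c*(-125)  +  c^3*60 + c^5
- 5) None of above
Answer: 1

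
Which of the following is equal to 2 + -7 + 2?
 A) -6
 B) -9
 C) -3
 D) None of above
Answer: C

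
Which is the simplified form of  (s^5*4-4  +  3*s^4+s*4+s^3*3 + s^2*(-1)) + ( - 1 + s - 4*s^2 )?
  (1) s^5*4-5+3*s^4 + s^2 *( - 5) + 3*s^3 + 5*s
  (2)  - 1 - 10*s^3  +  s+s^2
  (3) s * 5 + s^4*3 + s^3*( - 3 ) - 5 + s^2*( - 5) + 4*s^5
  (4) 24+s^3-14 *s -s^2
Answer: 1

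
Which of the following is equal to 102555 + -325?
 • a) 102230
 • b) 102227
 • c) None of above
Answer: a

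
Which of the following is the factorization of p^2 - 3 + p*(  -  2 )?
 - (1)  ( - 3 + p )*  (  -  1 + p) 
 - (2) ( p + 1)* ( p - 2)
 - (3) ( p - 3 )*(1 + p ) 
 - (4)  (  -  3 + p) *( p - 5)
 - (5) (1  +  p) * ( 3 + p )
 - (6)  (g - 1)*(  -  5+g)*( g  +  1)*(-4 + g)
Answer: 3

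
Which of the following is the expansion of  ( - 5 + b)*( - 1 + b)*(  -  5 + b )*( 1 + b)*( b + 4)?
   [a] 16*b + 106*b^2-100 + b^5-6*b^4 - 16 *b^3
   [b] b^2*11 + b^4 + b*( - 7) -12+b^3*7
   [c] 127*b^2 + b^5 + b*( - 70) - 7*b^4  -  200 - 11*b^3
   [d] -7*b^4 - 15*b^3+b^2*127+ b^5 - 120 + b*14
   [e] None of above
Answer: e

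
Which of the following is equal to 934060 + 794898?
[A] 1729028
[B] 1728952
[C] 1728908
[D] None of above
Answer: D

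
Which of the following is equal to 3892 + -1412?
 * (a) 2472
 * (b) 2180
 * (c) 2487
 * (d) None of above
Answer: d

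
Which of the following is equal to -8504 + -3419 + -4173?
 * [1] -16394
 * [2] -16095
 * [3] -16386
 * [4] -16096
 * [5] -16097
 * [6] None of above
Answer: 4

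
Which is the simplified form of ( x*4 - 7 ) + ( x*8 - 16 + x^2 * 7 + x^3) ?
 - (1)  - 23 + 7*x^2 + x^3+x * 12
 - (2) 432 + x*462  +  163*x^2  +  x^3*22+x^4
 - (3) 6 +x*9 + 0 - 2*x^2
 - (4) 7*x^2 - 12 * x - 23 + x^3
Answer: 1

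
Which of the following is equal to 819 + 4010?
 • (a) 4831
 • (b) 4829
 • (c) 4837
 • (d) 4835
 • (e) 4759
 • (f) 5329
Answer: b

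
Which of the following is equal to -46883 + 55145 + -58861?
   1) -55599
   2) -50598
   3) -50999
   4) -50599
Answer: 4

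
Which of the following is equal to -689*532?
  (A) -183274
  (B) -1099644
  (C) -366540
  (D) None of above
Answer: D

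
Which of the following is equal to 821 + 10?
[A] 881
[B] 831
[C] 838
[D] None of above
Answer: B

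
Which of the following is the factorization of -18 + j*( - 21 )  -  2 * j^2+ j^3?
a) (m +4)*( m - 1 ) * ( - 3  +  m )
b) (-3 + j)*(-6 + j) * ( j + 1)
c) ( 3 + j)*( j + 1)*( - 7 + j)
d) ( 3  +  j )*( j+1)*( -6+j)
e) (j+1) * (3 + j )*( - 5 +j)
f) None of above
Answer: d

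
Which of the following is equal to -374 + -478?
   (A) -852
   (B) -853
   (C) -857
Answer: A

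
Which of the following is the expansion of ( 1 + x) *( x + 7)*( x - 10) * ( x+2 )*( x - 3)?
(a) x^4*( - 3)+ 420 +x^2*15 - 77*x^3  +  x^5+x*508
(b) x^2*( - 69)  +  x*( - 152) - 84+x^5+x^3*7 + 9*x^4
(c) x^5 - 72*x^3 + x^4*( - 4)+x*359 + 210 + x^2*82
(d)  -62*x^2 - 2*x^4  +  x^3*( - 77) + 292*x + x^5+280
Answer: a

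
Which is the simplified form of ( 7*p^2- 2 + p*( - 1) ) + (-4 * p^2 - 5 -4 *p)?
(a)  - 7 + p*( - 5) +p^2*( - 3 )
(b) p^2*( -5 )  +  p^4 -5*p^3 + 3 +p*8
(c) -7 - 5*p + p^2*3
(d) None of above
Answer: c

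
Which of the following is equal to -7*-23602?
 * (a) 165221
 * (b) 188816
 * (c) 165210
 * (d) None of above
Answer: d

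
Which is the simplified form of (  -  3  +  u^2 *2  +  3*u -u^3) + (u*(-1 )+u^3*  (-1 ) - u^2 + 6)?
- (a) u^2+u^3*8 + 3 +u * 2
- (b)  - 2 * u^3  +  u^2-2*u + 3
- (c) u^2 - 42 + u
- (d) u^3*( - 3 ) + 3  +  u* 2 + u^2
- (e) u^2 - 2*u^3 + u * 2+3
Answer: e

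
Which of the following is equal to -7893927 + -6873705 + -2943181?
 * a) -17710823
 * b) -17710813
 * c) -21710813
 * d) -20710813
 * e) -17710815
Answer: b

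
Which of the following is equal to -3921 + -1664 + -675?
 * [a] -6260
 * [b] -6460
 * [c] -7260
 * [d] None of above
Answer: a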